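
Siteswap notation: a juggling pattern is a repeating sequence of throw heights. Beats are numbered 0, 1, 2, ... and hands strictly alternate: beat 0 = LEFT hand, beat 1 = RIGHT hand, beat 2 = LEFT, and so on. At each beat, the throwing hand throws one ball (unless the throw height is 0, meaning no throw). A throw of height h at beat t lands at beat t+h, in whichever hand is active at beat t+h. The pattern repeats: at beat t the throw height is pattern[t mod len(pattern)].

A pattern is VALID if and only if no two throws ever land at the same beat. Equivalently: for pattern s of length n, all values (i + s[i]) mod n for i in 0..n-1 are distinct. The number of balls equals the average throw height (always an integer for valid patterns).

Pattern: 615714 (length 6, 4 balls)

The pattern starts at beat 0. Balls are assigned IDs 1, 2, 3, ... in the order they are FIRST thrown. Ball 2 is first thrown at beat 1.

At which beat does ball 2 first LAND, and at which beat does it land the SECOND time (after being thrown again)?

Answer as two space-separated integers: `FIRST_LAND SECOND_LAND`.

Answer: 2 7

Derivation:
Beat 0 (L): throw ball1 h=6 -> lands@6:L; in-air after throw: [b1@6:L]
Beat 1 (R): throw ball2 h=1 -> lands@2:L; in-air after throw: [b2@2:L b1@6:L]
Beat 2 (L): throw ball2 h=5 -> lands@7:R; in-air after throw: [b1@6:L b2@7:R]
Beat 3 (R): throw ball3 h=7 -> lands@10:L; in-air after throw: [b1@6:L b2@7:R b3@10:L]
Beat 4 (L): throw ball4 h=1 -> lands@5:R; in-air after throw: [b4@5:R b1@6:L b2@7:R b3@10:L]
Beat 5 (R): throw ball4 h=4 -> lands@9:R; in-air after throw: [b1@6:L b2@7:R b4@9:R b3@10:L]
Beat 6 (L): throw ball1 h=6 -> lands@12:L; in-air after throw: [b2@7:R b4@9:R b3@10:L b1@12:L]
Beat 7 (R): throw ball2 h=1 -> lands@8:L; in-air after throw: [b2@8:L b4@9:R b3@10:L b1@12:L]
Ball 2: thrown@1 h=1 -> first land @2; rethrown@2 h=5 -> second land @7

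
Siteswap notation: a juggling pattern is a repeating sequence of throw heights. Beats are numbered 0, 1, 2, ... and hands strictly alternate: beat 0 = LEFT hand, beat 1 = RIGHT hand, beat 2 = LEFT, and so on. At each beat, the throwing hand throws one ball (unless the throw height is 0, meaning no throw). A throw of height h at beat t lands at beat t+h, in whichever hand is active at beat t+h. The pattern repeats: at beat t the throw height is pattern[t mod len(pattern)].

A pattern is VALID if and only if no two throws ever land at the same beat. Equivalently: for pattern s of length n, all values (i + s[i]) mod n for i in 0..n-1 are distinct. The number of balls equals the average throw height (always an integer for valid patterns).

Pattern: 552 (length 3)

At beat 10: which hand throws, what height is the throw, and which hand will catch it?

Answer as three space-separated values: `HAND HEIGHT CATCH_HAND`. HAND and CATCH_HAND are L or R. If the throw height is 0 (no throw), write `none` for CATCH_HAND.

Beat 10: 10 mod 2 = 0, so hand = L
Throw height = pattern[10 mod 3] = pattern[1] = 5
Lands at beat 10+5=15, 15 mod 2 = 1, so catch hand = R

Answer: L 5 R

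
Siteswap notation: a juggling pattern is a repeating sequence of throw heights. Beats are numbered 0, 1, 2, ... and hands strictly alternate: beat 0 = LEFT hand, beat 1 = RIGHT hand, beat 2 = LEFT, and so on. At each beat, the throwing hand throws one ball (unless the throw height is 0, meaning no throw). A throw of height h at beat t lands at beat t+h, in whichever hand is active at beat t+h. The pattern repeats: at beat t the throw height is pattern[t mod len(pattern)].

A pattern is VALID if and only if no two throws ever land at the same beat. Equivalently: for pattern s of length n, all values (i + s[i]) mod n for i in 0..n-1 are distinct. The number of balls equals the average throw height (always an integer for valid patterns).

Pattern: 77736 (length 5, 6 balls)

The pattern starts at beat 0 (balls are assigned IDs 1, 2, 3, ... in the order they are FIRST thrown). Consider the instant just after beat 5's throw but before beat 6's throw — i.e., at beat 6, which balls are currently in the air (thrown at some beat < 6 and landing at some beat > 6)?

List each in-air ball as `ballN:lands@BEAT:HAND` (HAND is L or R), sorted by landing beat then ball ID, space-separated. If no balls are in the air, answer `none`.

Beat 0 (L): throw ball1 h=7 -> lands@7:R; in-air after throw: [b1@7:R]
Beat 1 (R): throw ball2 h=7 -> lands@8:L; in-air after throw: [b1@7:R b2@8:L]
Beat 2 (L): throw ball3 h=7 -> lands@9:R; in-air after throw: [b1@7:R b2@8:L b3@9:R]
Beat 3 (R): throw ball4 h=3 -> lands@6:L; in-air after throw: [b4@6:L b1@7:R b2@8:L b3@9:R]
Beat 4 (L): throw ball5 h=6 -> lands@10:L; in-air after throw: [b4@6:L b1@7:R b2@8:L b3@9:R b5@10:L]
Beat 5 (R): throw ball6 h=7 -> lands@12:L; in-air after throw: [b4@6:L b1@7:R b2@8:L b3@9:R b5@10:L b6@12:L]
Beat 6 (L): throw ball4 h=7 -> lands@13:R; in-air after throw: [b1@7:R b2@8:L b3@9:R b5@10:L b6@12:L b4@13:R]

Answer: ball1:lands@7:R ball2:lands@8:L ball3:lands@9:R ball5:lands@10:L ball6:lands@12:L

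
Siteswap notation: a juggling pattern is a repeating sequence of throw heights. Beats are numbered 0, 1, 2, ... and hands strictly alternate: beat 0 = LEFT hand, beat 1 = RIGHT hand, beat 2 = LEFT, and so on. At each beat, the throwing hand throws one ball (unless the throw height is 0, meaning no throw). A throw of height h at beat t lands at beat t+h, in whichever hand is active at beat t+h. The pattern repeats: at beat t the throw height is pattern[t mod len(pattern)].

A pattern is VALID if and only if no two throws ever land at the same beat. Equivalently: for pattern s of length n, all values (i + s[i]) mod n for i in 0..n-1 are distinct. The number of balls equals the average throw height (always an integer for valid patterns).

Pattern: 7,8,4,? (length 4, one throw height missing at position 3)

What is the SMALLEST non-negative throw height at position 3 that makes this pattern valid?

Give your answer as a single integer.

i=0: (0 + 7) mod 4 = 3
i=1: (1 + 8) mod 4 = 1
i=2: (2 + 4) mod 4 = 2
i=3: s[i]=? (unknown)
Known residues: [1, 2, 3]; need a permutation of 0..3, so missing residue r = 0
Need (3 + s) mod 4 = 0; smallest s = (0 - 3) mod 4 = 1

Answer: 1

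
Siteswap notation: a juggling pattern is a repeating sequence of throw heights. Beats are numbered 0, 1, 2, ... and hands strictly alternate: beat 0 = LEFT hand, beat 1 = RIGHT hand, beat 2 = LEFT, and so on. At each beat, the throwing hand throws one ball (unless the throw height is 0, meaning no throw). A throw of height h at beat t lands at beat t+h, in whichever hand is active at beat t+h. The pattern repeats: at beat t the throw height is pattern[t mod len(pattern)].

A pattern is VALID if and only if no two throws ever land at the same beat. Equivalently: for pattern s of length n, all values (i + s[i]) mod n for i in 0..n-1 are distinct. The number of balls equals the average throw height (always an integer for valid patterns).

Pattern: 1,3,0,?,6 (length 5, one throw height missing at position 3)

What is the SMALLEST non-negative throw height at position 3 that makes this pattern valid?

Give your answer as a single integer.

i=0: (0 + 1) mod 5 = 1
i=1: (1 + 3) mod 5 = 4
i=2: (2 + 0) mod 5 = 2
i=3: s[i]=? (unknown)
i=4: (4 + 6) mod 5 = 0
Known residues: [0, 1, 2, 4]; need a permutation of 0..4, so missing residue r = 3
Need (3 + s) mod 5 = 3; smallest s = (3 - 3) mod 5 = 0

Answer: 0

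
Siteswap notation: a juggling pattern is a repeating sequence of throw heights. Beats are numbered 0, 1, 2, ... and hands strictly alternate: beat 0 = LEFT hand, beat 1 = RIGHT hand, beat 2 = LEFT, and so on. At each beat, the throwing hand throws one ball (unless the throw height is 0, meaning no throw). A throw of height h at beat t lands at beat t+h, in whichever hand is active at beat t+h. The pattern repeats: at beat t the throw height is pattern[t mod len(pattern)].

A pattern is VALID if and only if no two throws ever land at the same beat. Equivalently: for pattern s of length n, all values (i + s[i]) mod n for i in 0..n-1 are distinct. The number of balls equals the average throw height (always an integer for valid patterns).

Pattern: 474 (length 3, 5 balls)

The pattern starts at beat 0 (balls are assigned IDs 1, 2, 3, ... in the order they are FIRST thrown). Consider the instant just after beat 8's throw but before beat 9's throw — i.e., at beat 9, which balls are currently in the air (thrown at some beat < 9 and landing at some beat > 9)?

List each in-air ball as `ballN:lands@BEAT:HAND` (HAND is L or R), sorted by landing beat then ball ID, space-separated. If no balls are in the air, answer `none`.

Beat 0 (L): throw ball1 h=4 -> lands@4:L; in-air after throw: [b1@4:L]
Beat 1 (R): throw ball2 h=7 -> lands@8:L; in-air after throw: [b1@4:L b2@8:L]
Beat 2 (L): throw ball3 h=4 -> lands@6:L; in-air after throw: [b1@4:L b3@6:L b2@8:L]
Beat 3 (R): throw ball4 h=4 -> lands@7:R; in-air after throw: [b1@4:L b3@6:L b4@7:R b2@8:L]
Beat 4 (L): throw ball1 h=7 -> lands@11:R; in-air after throw: [b3@6:L b4@7:R b2@8:L b1@11:R]
Beat 5 (R): throw ball5 h=4 -> lands@9:R; in-air after throw: [b3@6:L b4@7:R b2@8:L b5@9:R b1@11:R]
Beat 6 (L): throw ball3 h=4 -> lands@10:L; in-air after throw: [b4@7:R b2@8:L b5@9:R b3@10:L b1@11:R]
Beat 7 (R): throw ball4 h=7 -> lands@14:L; in-air after throw: [b2@8:L b5@9:R b3@10:L b1@11:R b4@14:L]
Beat 8 (L): throw ball2 h=4 -> lands@12:L; in-air after throw: [b5@9:R b3@10:L b1@11:R b2@12:L b4@14:L]
Beat 9 (R): throw ball5 h=4 -> lands@13:R; in-air after throw: [b3@10:L b1@11:R b2@12:L b5@13:R b4@14:L]

Answer: ball3:lands@10:L ball1:lands@11:R ball2:lands@12:L ball4:lands@14:L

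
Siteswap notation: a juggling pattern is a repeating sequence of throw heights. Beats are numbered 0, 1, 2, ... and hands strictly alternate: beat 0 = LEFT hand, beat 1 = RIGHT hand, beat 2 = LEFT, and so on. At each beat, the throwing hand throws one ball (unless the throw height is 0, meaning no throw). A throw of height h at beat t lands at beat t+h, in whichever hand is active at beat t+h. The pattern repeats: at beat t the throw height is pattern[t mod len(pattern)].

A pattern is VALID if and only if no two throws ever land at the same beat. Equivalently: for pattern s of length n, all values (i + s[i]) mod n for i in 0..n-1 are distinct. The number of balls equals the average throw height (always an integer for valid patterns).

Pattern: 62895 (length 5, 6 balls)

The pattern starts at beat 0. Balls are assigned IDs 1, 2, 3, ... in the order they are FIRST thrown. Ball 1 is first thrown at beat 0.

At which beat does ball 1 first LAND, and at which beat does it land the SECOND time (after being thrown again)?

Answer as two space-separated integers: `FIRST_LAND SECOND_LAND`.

Beat 0 (L): throw ball1 h=6 -> lands@6:L; in-air after throw: [b1@6:L]
Beat 1 (R): throw ball2 h=2 -> lands@3:R; in-air after throw: [b2@3:R b1@6:L]
Beat 2 (L): throw ball3 h=8 -> lands@10:L; in-air after throw: [b2@3:R b1@6:L b3@10:L]
Beat 3 (R): throw ball2 h=9 -> lands@12:L; in-air after throw: [b1@6:L b3@10:L b2@12:L]
Beat 4 (L): throw ball4 h=5 -> lands@9:R; in-air after throw: [b1@6:L b4@9:R b3@10:L b2@12:L]
Beat 5 (R): throw ball5 h=6 -> lands@11:R; in-air after throw: [b1@6:L b4@9:R b3@10:L b5@11:R b2@12:L]
Beat 6 (L): throw ball1 h=2 -> lands@8:L; in-air after throw: [b1@8:L b4@9:R b3@10:L b5@11:R b2@12:L]
Beat 7 (R): throw ball6 h=8 -> lands@15:R; in-air after throw: [b1@8:L b4@9:R b3@10:L b5@11:R b2@12:L b6@15:R]
Beat 8 (L): throw ball1 h=9 -> lands@17:R; in-air after throw: [b4@9:R b3@10:L b5@11:R b2@12:L b6@15:R b1@17:R]
Ball 1: thrown@0 h=6 -> first land @6; rethrown@6 h=2 -> second land @8

Answer: 6 8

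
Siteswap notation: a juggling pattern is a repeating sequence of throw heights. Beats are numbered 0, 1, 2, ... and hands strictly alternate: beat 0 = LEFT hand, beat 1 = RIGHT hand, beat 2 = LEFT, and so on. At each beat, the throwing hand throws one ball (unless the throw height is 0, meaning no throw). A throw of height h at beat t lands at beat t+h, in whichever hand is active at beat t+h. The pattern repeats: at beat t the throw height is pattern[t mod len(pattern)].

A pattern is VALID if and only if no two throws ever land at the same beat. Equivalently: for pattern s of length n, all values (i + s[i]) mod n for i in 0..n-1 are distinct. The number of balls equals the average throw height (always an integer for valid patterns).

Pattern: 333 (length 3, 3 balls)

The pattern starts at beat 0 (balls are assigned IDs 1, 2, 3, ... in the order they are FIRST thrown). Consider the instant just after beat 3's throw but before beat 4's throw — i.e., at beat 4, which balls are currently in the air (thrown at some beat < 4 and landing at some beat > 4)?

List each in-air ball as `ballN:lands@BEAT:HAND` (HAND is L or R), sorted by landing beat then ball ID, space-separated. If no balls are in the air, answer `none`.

Answer: ball3:lands@5:R ball1:lands@6:L

Derivation:
Beat 0 (L): throw ball1 h=3 -> lands@3:R; in-air after throw: [b1@3:R]
Beat 1 (R): throw ball2 h=3 -> lands@4:L; in-air after throw: [b1@3:R b2@4:L]
Beat 2 (L): throw ball3 h=3 -> lands@5:R; in-air after throw: [b1@3:R b2@4:L b3@5:R]
Beat 3 (R): throw ball1 h=3 -> lands@6:L; in-air after throw: [b2@4:L b3@5:R b1@6:L]
Beat 4 (L): throw ball2 h=3 -> lands@7:R; in-air after throw: [b3@5:R b1@6:L b2@7:R]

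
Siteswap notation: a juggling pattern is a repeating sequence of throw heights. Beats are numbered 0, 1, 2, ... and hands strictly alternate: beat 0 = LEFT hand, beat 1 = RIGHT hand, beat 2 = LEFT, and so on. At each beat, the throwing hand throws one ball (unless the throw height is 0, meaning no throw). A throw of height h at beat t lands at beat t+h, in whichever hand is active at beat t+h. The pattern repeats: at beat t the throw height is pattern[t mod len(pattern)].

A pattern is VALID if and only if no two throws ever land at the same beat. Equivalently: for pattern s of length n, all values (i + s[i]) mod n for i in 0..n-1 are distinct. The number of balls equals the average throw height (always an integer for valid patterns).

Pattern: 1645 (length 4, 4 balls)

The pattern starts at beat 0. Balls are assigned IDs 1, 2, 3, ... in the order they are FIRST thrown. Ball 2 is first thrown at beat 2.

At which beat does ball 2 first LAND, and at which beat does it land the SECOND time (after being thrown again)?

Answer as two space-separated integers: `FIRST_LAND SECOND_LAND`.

Beat 0 (L): throw ball1 h=1 -> lands@1:R; in-air after throw: [b1@1:R]
Beat 1 (R): throw ball1 h=6 -> lands@7:R; in-air after throw: [b1@7:R]
Beat 2 (L): throw ball2 h=4 -> lands@6:L; in-air after throw: [b2@6:L b1@7:R]
Beat 3 (R): throw ball3 h=5 -> lands@8:L; in-air after throw: [b2@6:L b1@7:R b3@8:L]
Beat 4 (L): throw ball4 h=1 -> lands@5:R; in-air after throw: [b4@5:R b2@6:L b1@7:R b3@8:L]
Beat 5 (R): throw ball4 h=6 -> lands@11:R; in-air after throw: [b2@6:L b1@7:R b3@8:L b4@11:R]
Beat 6 (L): throw ball2 h=4 -> lands@10:L; in-air after throw: [b1@7:R b3@8:L b2@10:L b4@11:R]
Beat 7 (R): throw ball1 h=5 -> lands@12:L; in-air after throw: [b3@8:L b2@10:L b4@11:R b1@12:L]
Beat 8 (L): throw ball3 h=1 -> lands@9:R; in-air after throw: [b3@9:R b2@10:L b4@11:R b1@12:L]
Beat 9 (R): throw ball3 h=6 -> lands@15:R; in-air after throw: [b2@10:L b4@11:R b1@12:L b3@15:R]
Beat 10 (L): throw ball2 h=4 -> lands@14:L; in-air after throw: [b4@11:R b1@12:L b2@14:L b3@15:R]
Ball 2: thrown@2 h=4 -> first land @6; rethrown@6 h=4 -> second land @10

Answer: 6 10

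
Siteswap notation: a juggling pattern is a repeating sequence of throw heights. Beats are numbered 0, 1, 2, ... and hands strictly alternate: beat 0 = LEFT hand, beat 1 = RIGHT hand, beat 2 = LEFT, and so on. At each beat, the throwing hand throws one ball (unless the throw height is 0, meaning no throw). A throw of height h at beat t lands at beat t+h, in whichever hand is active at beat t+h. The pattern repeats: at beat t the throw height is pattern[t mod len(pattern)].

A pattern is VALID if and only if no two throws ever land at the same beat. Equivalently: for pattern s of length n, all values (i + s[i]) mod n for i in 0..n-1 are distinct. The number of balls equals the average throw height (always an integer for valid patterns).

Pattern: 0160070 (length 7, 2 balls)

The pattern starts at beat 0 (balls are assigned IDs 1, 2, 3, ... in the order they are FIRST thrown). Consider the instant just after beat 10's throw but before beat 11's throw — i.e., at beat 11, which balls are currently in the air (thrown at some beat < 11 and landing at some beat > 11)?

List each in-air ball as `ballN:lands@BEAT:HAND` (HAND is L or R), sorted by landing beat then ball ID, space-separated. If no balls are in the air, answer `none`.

Answer: ball2:lands@12:L ball1:lands@15:R

Derivation:
Beat 1 (R): throw ball1 h=1 -> lands@2:L; in-air after throw: [b1@2:L]
Beat 2 (L): throw ball1 h=6 -> lands@8:L; in-air after throw: [b1@8:L]
Beat 5 (R): throw ball2 h=7 -> lands@12:L; in-air after throw: [b1@8:L b2@12:L]
Beat 8 (L): throw ball1 h=1 -> lands@9:R; in-air after throw: [b1@9:R b2@12:L]
Beat 9 (R): throw ball1 h=6 -> lands@15:R; in-air after throw: [b2@12:L b1@15:R]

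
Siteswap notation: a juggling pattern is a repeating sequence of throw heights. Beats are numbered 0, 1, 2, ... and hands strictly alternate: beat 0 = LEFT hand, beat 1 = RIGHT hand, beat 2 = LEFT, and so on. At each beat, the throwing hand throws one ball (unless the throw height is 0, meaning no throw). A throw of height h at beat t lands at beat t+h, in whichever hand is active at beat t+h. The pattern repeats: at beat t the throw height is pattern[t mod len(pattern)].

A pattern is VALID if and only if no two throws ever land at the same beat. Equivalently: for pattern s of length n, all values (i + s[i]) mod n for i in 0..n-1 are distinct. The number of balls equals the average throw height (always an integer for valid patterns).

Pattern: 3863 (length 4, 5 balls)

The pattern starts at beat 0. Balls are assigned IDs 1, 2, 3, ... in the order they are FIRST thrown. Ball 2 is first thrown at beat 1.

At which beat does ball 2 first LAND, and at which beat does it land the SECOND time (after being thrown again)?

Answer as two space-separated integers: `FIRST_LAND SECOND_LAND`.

Beat 0 (L): throw ball1 h=3 -> lands@3:R; in-air after throw: [b1@3:R]
Beat 1 (R): throw ball2 h=8 -> lands@9:R; in-air after throw: [b1@3:R b2@9:R]
Beat 2 (L): throw ball3 h=6 -> lands@8:L; in-air after throw: [b1@3:R b3@8:L b2@9:R]
Beat 3 (R): throw ball1 h=3 -> lands@6:L; in-air after throw: [b1@6:L b3@8:L b2@9:R]
Beat 4 (L): throw ball4 h=3 -> lands@7:R; in-air after throw: [b1@6:L b4@7:R b3@8:L b2@9:R]
Beat 5 (R): throw ball5 h=8 -> lands@13:R; in-air after throw: [b1@6:L b4@7:R b3@8:L b2@9:R b5@13:R]
Beat 6 (L): throw ball1 h=6 -> lands@12:L; in-air after throw: [b4@7:R b3@8:L b2@9:R b1@12:L b5@13:R]
Beat 7 (R): throw ball4 h=3 -> lands@10:L; in-air after throw: [b3@8:L b2@9:R b4@10:L b1@12:L b5@13:R]
Beat 8 (L): throw ball3 h=3 -> lands@11:R; in-air after throw: [b2@9:R b4@10:L b3@11:R b1@12:L b5@13:R]
Beat 9 (R): throw ball2 h=8 -> lands@17:R; in-air after throw: [b4@10:L b3@11:R b1@12:L b5@13:R b2@17:R]
Beat 10 (L): throw ball4 h=6 -> lands@16:L; in-air after throw: [b3@11:R b1@12:L b5@13:R b4@16:L b2@17:R]
Beat 11 (R): throw ball3 h=3 -> lands@14:L; in-air after throw: [b1@12:L b5@13:R b3@14:L b4@16:L b2@17:R]
Beat 12 (L): throw ball1 h=3 -> lands@15:R; in-air after throw: [b5@13:R b3@14:L b1@15:R b4@16:L b2@17:R]
Beat 13 (R): throw ball5 h=8 -> lands@21:R; in-air after throw: [b3@14:L b1@15:R b4@16:L b2@17:R b5@21:R]
Ball 2: thrown@1 h=8 -> first land @9; rethrown@9 h=8 -> second land @17

Answer: 9 17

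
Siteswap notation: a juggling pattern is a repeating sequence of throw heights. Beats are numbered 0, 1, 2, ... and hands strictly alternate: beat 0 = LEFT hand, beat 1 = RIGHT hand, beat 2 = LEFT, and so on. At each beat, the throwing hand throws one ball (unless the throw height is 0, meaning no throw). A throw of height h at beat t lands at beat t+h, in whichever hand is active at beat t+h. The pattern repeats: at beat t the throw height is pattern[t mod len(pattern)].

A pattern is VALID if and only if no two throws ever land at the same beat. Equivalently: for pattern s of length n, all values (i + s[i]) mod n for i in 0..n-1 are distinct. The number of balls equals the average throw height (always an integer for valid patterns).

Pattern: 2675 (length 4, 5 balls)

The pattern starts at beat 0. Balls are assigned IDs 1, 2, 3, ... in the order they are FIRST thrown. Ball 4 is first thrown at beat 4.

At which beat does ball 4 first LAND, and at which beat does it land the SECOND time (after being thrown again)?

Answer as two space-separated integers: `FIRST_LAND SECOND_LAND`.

Beat 0 (L): throw ball1 h=2 -> lands@2:L; in-air after throw: [b1@2:L]
Beat 1 (R): throw ball2 h=6 -> lands@7:R; in-air after throw: [b1@2:L b2@7:R]
Beat 2 (L): throw ball1 h=7 -> lands@9:R; in-air after throw: [b2@7:R b1@9:R]
Beat 3 (R): throw ball3 h=5 -> lands@8:L; in-air after throw: [b2@7:R b3@8:L b1@9:R]
Beat 4 (L): throw ball4 h=2 -> lands@6:L; in-air after throw: [b4@6:L b2@7:R b3@8:L b1@9:R]
Beat 5 (R): throw ball5 h=6 -> lands@11:R; in-air after throw: [b4@6:L b2@7:R b3@8:L b1@9:R b5@11:R]
Beat 6 (L): throw ball4 h=7 -> lands@13:R; in-air after throw: [b2@7:R b3@8:L b1@9:R b5@11:R b4@13:R]
Beat 7 (R): throw ball2 h=5 -> lands@12:L; in-air after throw: [b3@8:L b1@9:R b5@11:R b2@12:L b4@13:R]
Beat 8 (L): throw ball3 h=2 -> lands@10:L; in-air after throw: [b1@9:R b3@10:L b5@11:R b2@12:L b4@13:R]
Beat 9 (R): throw ball1 h=6 -> lands@15:R; in-air after throw: [b3@10:L b5@11:R b2@12:L b4@13:R b1@15:R]
Beat 10 (L): throw ball3 h=7 -> lands@17:R; in-air after throw: [b5@11:R b2@12:L b4@13:R b1@15:R b3@17:R]
Beat 11 (R): throw ball5 h=5 -> lands@16:L; in-air after throw: [b2@12:L b4@13:R b1@15:R b5@16:L b3@17:R]
Beat 12 (L): throw ball2 h=2 -> lands@14:L; in-air after throw: [b4@13:R b2@14:L b1@15:R b5@16:L b3@17:R]
Beat 13 (R): throw ball4 h=6 -> lands@19:R; in-air after throw: [b2@14:L b1@15:R b5@16:L b3@17:R b4@19:R]
Ball 4: thrown@4 h=2 -> first land @6; rethrown@6 h=7 -> second land @13

Answer: 6 13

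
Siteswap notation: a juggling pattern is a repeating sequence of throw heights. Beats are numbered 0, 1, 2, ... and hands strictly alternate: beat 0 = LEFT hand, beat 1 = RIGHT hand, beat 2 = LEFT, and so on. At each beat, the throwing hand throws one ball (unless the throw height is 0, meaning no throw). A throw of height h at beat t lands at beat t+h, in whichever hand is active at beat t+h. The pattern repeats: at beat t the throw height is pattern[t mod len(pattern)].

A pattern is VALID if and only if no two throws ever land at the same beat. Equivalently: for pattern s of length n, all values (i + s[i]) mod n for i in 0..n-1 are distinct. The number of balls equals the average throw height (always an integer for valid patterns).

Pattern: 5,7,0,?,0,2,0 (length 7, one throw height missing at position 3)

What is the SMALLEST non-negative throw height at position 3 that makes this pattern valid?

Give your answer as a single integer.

Answer: 0

Derivation:
i=0: (0 + 5) mod 7 = 5
i=1: (1 + 7) mod 7 = 1
i=2: (2 + 0) mod 7 = 2
i=3: s[i]=? (unknown)
i=4: (4 + 0) mod 7 = 4
i=5: (5 + 2) mod 7 = 0
i=6: (6 + 0) mod 7 = 6
Known residues: [0, 1, 2, 4, 5, 6]; need a permutation of 0..6, so missing residue r = 3
Need (3 + s) mod 7 = 3; smallest s = (3 - 3) mod 7 = 0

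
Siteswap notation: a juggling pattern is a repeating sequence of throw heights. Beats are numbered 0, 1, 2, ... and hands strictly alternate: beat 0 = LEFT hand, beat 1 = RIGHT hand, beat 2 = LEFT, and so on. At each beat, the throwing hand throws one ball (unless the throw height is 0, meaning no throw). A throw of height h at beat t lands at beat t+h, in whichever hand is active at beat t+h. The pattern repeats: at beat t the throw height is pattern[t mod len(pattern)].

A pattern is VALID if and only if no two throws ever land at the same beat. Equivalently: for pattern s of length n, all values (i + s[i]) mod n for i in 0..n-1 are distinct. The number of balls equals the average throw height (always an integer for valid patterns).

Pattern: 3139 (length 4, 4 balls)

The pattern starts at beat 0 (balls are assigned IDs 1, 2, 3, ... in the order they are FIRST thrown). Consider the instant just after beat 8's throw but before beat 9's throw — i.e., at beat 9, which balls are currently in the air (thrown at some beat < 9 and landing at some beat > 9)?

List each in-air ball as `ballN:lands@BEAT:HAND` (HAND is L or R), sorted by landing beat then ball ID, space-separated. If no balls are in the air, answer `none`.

Answer: ball4:lands@11:R ball1:lands@12:L ball3:lands@16:L

Derivation:
Beat 0 (L): throw ball1 h=3 -> lands@3:R; in-air after throw: [b1@3:R]
Beat 1 (R): throw ball2 h=1 -> lands@2:L; in-air after throw: [b2@2:L b1@3:R]
Beat 2 (L): throw ball2 h=3 -> lands@5:R; in-air after throw: [b1@3:R b2@5:R]
Beat 3 (R): throw ball1 h=9 -> lands@12:L; in-air after throw: [b2@5:R b1@12:L]
Beat 4 (L): throw ball3 h=3 -> lands@7:R; in-air after throw: [b2@5:R b3@7:R b1@12:L]
Beat 5 (R): throw ball2 h=1 -> lands@6:L; in-air after throw: [b2@6:L b3@7:R b1@12:L]
Beat 6 (L): throw ball2 h=3 -> lands@9:R; in-air after throw: [b3@7:R b2@9:R b1@12:L]
Beat 7 (R): throw ball3 h=9 -> lands@16:L; in-air after throw: [b2@9:R b1@12:L b3@16:L]
Beat 8 (L): throw ball4 h=3 -> lands@11:R; in-air after throw: [b2@9:R b4@11:R b1@12:L b3@16:L]
Beat 9 (R): throw ball2 h=1 -> lands@10:L; in-air after throw: [b2@10:L b4@11:R b1@12:L b3@16:L]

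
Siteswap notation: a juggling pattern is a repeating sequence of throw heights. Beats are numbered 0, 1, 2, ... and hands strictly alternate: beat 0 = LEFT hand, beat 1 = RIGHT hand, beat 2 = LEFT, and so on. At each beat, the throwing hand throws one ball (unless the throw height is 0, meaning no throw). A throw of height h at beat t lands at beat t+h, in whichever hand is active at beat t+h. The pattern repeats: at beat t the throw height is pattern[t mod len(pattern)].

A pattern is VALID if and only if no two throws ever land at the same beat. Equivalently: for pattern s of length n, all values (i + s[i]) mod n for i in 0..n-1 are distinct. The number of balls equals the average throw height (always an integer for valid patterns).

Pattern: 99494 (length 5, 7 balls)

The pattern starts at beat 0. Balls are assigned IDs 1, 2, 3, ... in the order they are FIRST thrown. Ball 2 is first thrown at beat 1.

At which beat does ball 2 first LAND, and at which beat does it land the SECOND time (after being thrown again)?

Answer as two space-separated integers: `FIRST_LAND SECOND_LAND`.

Beat 0 (L): throw ball1 h=9 -> lands@9:R; in-air after throw: [b1@9:R]
Beat 1 (R): throw ball2 h=9 -> lands@10:L; in-air after throw: [b1@9:R b2@10:L]
Beat 2 (L): throw ball3 h=4 -> lands@6:L; in-air after throw: [b3@6:L b1@9:R b2@10:L]
Beat 3 (R): throw ball4 h=9 -> lands@12:L; in-air after throw: [b3@6:L b1@9:R b2@10:L b4@12:L]
Beat 4 (L): throw ball5 h=4 -> lands@8:L; in-air after throw: [b3@6:L b5@8:L b1@9:R b2@10:L b4@12:L]
Beat 5 (R): throw ball6 h=9 -> lands@14:L; in-air after throw: [b3@6:L b5@8:L b1@9:R b2@10:L b4@12:L b6@14:L]
Beat 6 (L): throw ball3 h=9 -> lands@15:R; in-air after throw: [b5@8:L b1@9:R b2@10:L b4@12:L b6@14:L b3@15:R]
Beat 7 (R): throw ball7 h=4 -> lands@11:R; in-air after throw: [b5@8:L b1@9:R b2@10:L b7@11:R b4@12:L b6@14:L b3@15:R]
Beat 8 (L): throw ball5 h=9 -> lands@17:R; in-air after throw: [b1@9:R b2@10:L b7@11:R b4@12:L b6@14:L b3@15:R b5@17:R]
Beat 9 (R): throw ball1 h=4 -> lands@13:R; in-air after throw: [b2@10:L b7@11:R b4@12:L b1@13:R b6@14:L b3@15:R b5@17:R]
Beat 10 (L): throw ball2 h=9 -> lands@19:R; in-air after throw: [b7@11:R b4@12:L b1@13:R b6@14:L b3@15:R b5@17:R b2@19:R]
Beat 11 (R): throw ball7 h=9 -> lands@20:L; in-air after throw: [b4@12:L b1@13:R b6@14:L b3@15:R b5@17:R b2@19:R b7@20:L]
Beat 12 (L): throw ball4 h=4 -> lands@16:L; in-air after throw: [b1@13:R b6@14:L b3@15:R b4@16:L b5@17:R b2@19:R b7@20:L]
Beat 13 (R): throw ball1 h=9 -> lands@22:L; in-air after throw: [b6@14:L b3@15:R b4@16:L b5@17:R b2@19:R b7@20:L b1@22:L]
Beat 14 (L): throw ball6 h=4 -> lands@18:L; in-air after throw: [b3@15:R b4@16:L b5@17:R b6@18:L b2@19:R b7@20:L b1@22:L]
Beat 15 (R): throw ball3 h=9 -> lands@24:L; in-air after throw: [b4@16:L b5@17:R b6@18:L b2@19:R b7@20:L b1@22:L b3@24:L]
Beat 16 (L): throw ball4 h=9 -> lands@25:R; in-air after throw: [b5@17:R b6@18:L b2@19:R b7@20:L b1@22:L b3@24:L b4@25:R]
Beat 17 (R): throw ball5 h=4 -> lands@21:R; in-air after throw: [b6@18:L b2@19:R b7@20:L b5@21:R b1@22:L b3@24:L b4@25:R]
Beat 18 (L): throw ball6 h=9 -> lands@27:R; in-air after throw: [b2@19:R b7@20:L b5@21:R b1@22:L b3@24:L b4@25:R b6@27:R]
Beat 19 (R): throw ball2 h=4 -> lands@23:R; in-air after throw: [b7@20:L b5@21:R b1@22:L b2@23:R b3@24:L b4@25:R b6@27:R]
Ball 2: thrown@1 h=9 -> first land @10; rethrown@10 h=9 -> second land @19

Answer: 10 19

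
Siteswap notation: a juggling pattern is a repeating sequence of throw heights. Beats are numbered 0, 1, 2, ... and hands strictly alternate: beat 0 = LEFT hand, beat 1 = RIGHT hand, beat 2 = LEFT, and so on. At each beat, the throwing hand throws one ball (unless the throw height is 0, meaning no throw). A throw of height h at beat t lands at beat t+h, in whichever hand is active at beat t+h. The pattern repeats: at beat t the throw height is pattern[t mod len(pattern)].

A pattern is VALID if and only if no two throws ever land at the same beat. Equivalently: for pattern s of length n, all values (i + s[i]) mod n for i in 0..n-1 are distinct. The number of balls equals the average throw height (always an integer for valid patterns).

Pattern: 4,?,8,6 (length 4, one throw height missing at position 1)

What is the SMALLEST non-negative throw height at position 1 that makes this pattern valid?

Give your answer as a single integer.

Answer: 2

Derivation:
i=0: (0 + 4) mod 4 = 0
i=1: s[i]=? (unknown)
i=2: (2 + 8) mod 4 = 2
i=3: (3 + 6) mod 4 = 1
Known residues: [0, 1, 2]; need a permutation of 0..3, so missing residue r = 3
Need (1 + s) mod 4 = 3; smallest s = (3 - 1) mod 4 = 2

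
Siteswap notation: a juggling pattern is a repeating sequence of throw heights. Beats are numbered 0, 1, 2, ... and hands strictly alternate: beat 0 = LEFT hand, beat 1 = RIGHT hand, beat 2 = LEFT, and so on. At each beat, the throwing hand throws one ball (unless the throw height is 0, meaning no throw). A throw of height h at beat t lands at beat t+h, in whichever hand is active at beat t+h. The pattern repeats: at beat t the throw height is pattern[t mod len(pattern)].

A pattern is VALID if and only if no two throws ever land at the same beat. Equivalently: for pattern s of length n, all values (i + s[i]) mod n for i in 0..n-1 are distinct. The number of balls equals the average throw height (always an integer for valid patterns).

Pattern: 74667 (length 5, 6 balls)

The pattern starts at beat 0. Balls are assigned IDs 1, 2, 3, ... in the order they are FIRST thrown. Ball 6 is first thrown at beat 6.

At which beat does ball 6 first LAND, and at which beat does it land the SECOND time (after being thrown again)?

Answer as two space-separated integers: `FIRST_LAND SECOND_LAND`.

Answer: 10 17

Derivation:
Beat 0 (L): throw ball1 h=7 -> lands@7:R; in-air after throw: [b1@7:R]
Beat 1 (R): throw ball2 h=4 -> lands@5:R; in-air after throw: [b2@5:R b1@7:R]
Beat 2 (L): throw ball3 h=6 -> lands@8:L; in-air after throw: [b2@5:R b1@7:R b3@8:L]
Beat 3 (R): throw ball4 h=6 -> lands@9:R; in-air after throw: [b2@5:R b1@7:R b3@8:L b4@9:R]
Beat 4 (L): throw ball5 h=7 -> lands@11:R; in-air after throw: [b2@5:R b1@7:R b3@8:L b4@9:R b5@11:R]
Beat 5 (R): throw ball2 h=7 -> lands@12:L; in-air after throw: [b1@7:R b3@8:L b4@9:R b5@11:R b2@12:L]
Beat 6 (L): throw ball6 h=4 -> lands@10:L; in-air after throw: [b1@7:R b3@8:L b4@9:R b6@10:L b5@11:R b2@12:L]
Beat 7 (R): throw ball1 h=6 -> lands@13:R; in-air after throw: [b3@8:L b4@9:R b6@10:L b5@11:R b2@12:L b1@13:R]
Beat 8 (L): throw ball3 h=6 -> lands@14:L; in-air after throw: [b4@9:R b6@10:L b5@11:R b2@12:L b1@13:R b3@14:L]
Beat 9 (R): throw ball4 h=7 -> lands@16:L; in-air after throw: [b6@10:L b5@11:R b2@12:L b1@13:R b3@14:L b4@16:L]
Beat 10 (L): throw ball6 h=7 -> lands@17:R; in-air after throw: [b5@11:R b2@12:L b1@13:R b3@14:L b4@16:L b6@17:R]
Beat 11 (R): throw ball5 h=4 -> lands@15:R; in-air after throw: [b2@12:L b1@13:R b3@14:L b5@15:R b4@16:L b6@17:R]
Beat 12 (L): throw ball2 h=6 -> lands@18:L; in-air after throw: [b1@13:R b3@14:L b5@15:R b4@16:L b6@17:R b2@18:L]
Beat 13 (R): throw ball1 h=6 -> lands@19:R; in-air after throw: [b3@14:L b5@15:R b4@16:L b6@17:R b2@18:L b1@19:R]
Beat 14 (L): throw ball3 h=7 -> lands@21:R; in-air after throw: [b5@15:R b4@16:L b6@17:R b2@18:L b1@19:R b3@21:R]
Beat 15 (R): throw ball5 h=7 -> lands@22:L; in-air after throw: [b4@16:L b6@17:R b2@18:L b1@19:R b3@21:R b5@22:L]
Ball 6: thrown@6 h=4 -> first land @10; rethrown@10 h=7 -> second land @17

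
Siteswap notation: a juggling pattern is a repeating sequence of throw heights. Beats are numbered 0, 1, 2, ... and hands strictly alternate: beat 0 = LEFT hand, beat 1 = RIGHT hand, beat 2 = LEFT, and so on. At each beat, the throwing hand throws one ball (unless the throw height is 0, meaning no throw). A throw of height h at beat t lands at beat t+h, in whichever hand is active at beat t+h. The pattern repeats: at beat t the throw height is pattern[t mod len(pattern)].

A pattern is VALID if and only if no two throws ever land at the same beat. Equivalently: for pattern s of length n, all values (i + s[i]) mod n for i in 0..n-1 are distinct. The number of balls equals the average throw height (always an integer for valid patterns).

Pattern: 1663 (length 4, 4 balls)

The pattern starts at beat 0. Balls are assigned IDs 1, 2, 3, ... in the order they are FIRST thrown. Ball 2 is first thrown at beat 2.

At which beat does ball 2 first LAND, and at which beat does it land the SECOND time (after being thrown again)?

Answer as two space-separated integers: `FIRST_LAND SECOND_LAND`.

Beat 0 (L): throw ball1 h=1 -> lands@1:R; in-air after throw: [b1@1:R]
Beat 1 (R): throw ball1 h=6 -> lands@7:R; in-air after throw: [b1@7:R]
Beat 2 (L): throw ball2 h=6 -> lands@8:L; in-air after throw: [b1@7:R b2@8:L]
Beat 3 (R): throw ball3 h=3 -> lands@6:L; in-air after throw: [b3@6:L b1@7:R b2@8:L]
Beat 4 (L): throw ball4 h=1 -> lands@5:R; in-air after throw: [b4@5:R b3@6:L b1@7:R b2@8:L]
Beat 5 (R): throw ball4 h=6 -> lands@11:R; in-air after throw: [b3@6:L b1@7:R b2@8:L b4@11:R]
Beat 6 (L): throw ball3 h=6 -> lands@12:L; in-air after throw: [b1@7:R b2@8:L b4@11:R b3@12:L]
Beat 7 (R): throw ball1 h=3 -> lands@10:L; in-air after throw: [b2@8:L b1@10:L b4@11:R b3@12:L]
Beat 8 (L): throw ball2 h=1 -> lands@9:R; in-air after throw: [b2@9:R b1@10:L b4@11:R b3@12:L]
Beat 9 (R): throw ball2 h=6 -> lands@15:R; in-air after throw: [b1@10:L b4@11:R b3@12:L b2@15:R]
Ball 2: thrown@2 h=6 -> first land @8; rethrown@8 h=1 -> second land @9

Answer: 8 9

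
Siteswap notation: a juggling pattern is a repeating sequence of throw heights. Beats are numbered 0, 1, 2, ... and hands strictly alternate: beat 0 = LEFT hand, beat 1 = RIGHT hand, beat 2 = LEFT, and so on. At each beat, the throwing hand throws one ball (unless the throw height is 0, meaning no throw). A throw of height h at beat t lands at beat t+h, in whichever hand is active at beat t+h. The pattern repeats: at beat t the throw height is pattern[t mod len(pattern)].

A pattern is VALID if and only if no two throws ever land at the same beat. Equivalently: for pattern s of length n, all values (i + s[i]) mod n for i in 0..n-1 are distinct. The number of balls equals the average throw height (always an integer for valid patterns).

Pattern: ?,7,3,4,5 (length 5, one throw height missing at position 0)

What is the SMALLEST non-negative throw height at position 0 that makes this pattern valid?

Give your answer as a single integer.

i=0: s[i]=? (unknown)
i=1: (1 + 7) mod 5 = 3
i=2: (2 + 3) mod 5 = 0
i=3: (3 + 4) mod 5 = 2
i=4: (4 + 5) mod 5 = 4
Known residues: [0, 2, 3, 4]; need a permutation of 0..4, so missing residue r = 1
Need (0 + s) mod 5 = 1; smallest s = (1 - 0) mod 5 = 1

Answer: 1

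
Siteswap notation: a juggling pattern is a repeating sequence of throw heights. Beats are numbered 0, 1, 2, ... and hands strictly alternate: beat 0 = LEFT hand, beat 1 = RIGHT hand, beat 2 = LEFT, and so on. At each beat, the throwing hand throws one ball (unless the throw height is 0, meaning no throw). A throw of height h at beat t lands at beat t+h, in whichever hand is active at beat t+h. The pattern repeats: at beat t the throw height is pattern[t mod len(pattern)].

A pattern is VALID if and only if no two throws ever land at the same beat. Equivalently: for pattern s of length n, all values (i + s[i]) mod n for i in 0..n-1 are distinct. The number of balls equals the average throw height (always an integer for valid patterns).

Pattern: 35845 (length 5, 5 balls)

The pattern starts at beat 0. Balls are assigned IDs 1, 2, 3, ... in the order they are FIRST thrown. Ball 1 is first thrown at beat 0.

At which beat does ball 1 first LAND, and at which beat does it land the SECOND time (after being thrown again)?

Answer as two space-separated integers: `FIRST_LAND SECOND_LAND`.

Beat 0 (L): throw ball1 h=3 -> lands@3:R; in-air after throw: [b1@3:R]
Beat 1 (R): throw ball2 h=5 -> lands@6:L; in-air after throw: [b1@3:R b2@6:L]
Beat 2 (L): throw ball3 h=8 -> lands@10:L; in-air after throw: [b1@3:R b2@6:L b3@10:L]
Beat 3 (R): throw ball1 h=4 -> lands@7:R; in-air after throw: [b2@6:L b1@7:R b3@10:L]
Beat 4 (L): throw ball4 h=5 -> lands@9:R; in-air after throw: [b2@6:L b1@7:R b4@9:R b3@10:L]
Beat 5 (R): throw ball5 h=3 -> lands@8:L; in-air after throw: [b2@6:L b1@7:R b5@8:L b4@9:R b3@10:L]
Beat 6 (L): throw ball2 h=5 -> lands@11:R; in-air after throw: [b1@7:R b5@8:L b4@9:R b3@10:L b2@11:R]
Beat 7 (R): throw ball1 h=8 -> lands@15:R; in-air after throw: [b5@8:L b4@9:R b3@10:L b2@11:R b1@15:R]
Ball 1: thrown@0 h=3 -> first land @3; rethrown@3 h=4 -> second land @7

Answer: 3 7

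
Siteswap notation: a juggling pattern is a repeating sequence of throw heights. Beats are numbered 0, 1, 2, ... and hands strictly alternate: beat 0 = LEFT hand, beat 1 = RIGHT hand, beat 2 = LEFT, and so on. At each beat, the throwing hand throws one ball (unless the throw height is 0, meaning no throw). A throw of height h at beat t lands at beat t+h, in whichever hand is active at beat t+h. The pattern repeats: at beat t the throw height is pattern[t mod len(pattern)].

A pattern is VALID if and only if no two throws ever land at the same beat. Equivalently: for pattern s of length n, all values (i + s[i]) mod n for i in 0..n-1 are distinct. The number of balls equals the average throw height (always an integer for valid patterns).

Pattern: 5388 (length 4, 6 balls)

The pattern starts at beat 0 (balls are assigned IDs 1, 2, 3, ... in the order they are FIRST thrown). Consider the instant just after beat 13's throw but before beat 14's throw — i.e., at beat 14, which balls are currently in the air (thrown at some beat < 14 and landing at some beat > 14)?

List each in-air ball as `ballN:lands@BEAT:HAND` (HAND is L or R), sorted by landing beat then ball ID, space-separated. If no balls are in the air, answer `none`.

Beat 0 (L): throw ball1 h=5 -> lands@5:R; in-air after throw: [b1@5:R]
Beat 1 (R): throw ball2 h=3 -> lands@4:L; in-air after throw: [b2@4:L b1@5:R]
Beat 2 (L): throw ball3 h=8 -> lands@10:L; in-air after throw: [b2@4:L b1@5:R b3@10:L]
Beat 3 (R): throw ball4 h=8 -> lands@11:R; in-air after throw: [b2@4:L b1@5:R b3@10:L b4@11:R]
Beat 4 (L): throw ball2 h=5 -> lands@9:R; in-air after throw: [b1@5:R b2@9:R b3@10:L b4@11:R]
Beat 5 (R): throw ball1 h=3 -> lands@8:L; in-air after throw: [b1@8:L b2@9:R b3@10:L b4@11:R]
Beat 6 (L): throw ball5 h=8 -> lands@14:L; in-air after throw: [b1@8:L b2@9:R b3@10:L b4@11:R b5@14:L]
Beat 7 (R): throw ball6 h=8 -> lands@15:R; in-air after throw: [b1@8:L b2@9:R b3@10:L b4@11:R b5@14:L b6@15:R]
Beat 8 (L): throw ball1 h=5 -> lands@13:R; in-air after throw: [b2@9:R b3@10:L b4@11:R b1@13:R b5@14:L b6@15:R]
Beat 9 (R): throw ball2 h=3 -> lands@12:L; in-air after throw: [b3@10:L b4@11:R b2@12:L b1@13:R b5@14:L b6@15:R]
Beat 10 (L): throw ball3 h=8 -> lands@18:L; in-air after throw: [b4@11:R b2@12:L b1@13:R b5@14:L b6@15:R b3@18:L]
Beat 11 (R): throw ball4 h=8 -> lands@19:R; in-air after throw: [b2@12:L b1@13:R b5@14:L b6@15:R b3@18:L b4@19:R]
Beat 12 (L): throw ball2 h=5 -> lands@17:R; in-air after throw: [b1@13:R b5@14:L b6@15:R b2@17:R b3@18:L b4@19:R]
Beat 13 (R): throw ball1 h=3 -> lands@16:L; in-air after throw: [b5@14:L b6@15:R b1@16:L b2@17:R b3@18:L b4@19:R]
Beat 14 (L): throw ball5 h=8 -> lands@22:L; in-air after throw: [b6@15:R b1@16:L b2@17:R b3@18:L b4@19:R b5@22:L]

Answer: ball6:lands@15:R ball1:lands@16:L ball2:lands@17:R ball3:lands@18:L ball4:lands@19:R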